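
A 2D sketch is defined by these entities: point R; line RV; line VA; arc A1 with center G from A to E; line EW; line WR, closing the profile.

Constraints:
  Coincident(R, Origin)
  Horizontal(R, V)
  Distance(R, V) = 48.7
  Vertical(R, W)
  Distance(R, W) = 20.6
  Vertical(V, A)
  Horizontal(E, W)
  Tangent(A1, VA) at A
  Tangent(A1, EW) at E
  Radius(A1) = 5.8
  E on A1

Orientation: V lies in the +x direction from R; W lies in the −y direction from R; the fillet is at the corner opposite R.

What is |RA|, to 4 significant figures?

50.90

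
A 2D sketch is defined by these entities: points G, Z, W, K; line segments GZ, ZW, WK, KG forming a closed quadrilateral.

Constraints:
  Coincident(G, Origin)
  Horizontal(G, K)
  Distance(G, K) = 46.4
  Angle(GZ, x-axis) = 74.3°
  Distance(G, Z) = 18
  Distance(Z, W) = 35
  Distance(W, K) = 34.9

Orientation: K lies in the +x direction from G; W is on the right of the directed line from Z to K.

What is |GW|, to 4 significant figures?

22.25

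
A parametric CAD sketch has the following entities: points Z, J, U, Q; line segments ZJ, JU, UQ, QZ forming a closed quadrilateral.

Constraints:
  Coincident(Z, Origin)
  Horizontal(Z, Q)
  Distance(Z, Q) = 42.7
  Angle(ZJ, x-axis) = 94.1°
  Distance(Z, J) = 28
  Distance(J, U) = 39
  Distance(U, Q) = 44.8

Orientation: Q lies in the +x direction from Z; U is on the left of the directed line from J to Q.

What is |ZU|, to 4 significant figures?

55.25

Checks: |JU| = 39.00 ✓; |UQ| = 44.80 ✓.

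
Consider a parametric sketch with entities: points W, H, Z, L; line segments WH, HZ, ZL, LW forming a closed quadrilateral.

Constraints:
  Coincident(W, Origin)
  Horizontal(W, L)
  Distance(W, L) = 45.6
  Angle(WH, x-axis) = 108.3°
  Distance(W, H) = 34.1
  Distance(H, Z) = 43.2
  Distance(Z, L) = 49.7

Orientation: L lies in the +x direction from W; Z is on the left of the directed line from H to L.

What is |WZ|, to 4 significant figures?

55.83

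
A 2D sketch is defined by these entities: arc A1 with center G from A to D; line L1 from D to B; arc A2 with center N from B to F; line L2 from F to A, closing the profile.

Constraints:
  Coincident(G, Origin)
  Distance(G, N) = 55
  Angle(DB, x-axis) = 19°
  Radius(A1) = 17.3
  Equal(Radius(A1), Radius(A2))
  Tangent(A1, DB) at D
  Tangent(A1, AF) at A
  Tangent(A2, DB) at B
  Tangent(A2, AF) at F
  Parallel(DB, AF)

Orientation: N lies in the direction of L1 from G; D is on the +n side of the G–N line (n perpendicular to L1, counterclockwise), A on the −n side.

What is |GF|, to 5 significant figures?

57.657

The slot axis is L1's direction at 19.0°, so u = (cos 19.0°, sin 19.0°) = (0.94552, 0.32557) and n = (−sin 19.0°, cos 19.0°) = (-0.32557, 0.94552). G is at the origin and N lies 55.0 along u from G, so N = 55.0·u = (52.004, 17.906). Tangency of A1 to both parallel lines with radius 17.3 puts D and A at G ± 17.3·n: D = (-5.6323, 16.357), A = (5.6323, -16.357). Equal radii place B and F the same way about N: B = N + 17.3·n = (46.371, 34.264), F = N − 17.3·n = (57.636, 1.5488). Then |GF| = |F − G| = 57.657.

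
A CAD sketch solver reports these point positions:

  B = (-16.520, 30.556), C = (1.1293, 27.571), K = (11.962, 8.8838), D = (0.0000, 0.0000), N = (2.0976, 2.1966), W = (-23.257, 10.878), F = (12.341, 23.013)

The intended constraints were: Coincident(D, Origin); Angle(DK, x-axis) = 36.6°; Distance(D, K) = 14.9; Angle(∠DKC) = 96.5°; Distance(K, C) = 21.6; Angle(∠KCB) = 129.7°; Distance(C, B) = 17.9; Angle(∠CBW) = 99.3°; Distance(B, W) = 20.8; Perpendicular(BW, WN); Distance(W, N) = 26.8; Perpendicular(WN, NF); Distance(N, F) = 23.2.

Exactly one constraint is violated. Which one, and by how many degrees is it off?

Perpendicular(WN, NF) — off by 7.30°.

D = (0.00, 0.00) ✓; DK at 36.60° ✓; |DK| = 14.90 ✓; ∠DKC = 96.50° ✓; |KC| = 21.60 ✓; ∠KCB = 129.7° ✓; |CB| = 17.90 ✓; ∠CBW = 99.30° ✓; |BW| = 20.80 ✓; ∠(BW, WN) = 90.00° ✓; |WN| = 26.80 ✓; ∠(WN, NF) = 82.70° ✗; |NF| = 23.20 ✓.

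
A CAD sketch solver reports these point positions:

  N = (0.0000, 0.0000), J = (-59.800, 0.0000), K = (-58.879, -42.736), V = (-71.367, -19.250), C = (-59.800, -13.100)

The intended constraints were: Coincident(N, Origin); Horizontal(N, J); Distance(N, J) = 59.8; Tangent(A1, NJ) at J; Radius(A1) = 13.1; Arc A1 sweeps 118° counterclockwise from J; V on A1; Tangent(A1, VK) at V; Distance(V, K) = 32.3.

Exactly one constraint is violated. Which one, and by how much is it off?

Distance(V, K) = 32.3 — off by 5.70.

N = (0.00, 0.00) ✓; N.y = 0.00, J.y = 0.00 ✓; |NJ| = 59.80 ✓; ∠(CJ, JN) = 90.00° ✓; |CJ| = 13.10 ✓; bearing(C→V) − bearing(C→J) = 118.0° ✓; |CV| = 13.10 ✓; ∠(CV, VK) = 90.00° ✓; |VK| = 26.60 ✗.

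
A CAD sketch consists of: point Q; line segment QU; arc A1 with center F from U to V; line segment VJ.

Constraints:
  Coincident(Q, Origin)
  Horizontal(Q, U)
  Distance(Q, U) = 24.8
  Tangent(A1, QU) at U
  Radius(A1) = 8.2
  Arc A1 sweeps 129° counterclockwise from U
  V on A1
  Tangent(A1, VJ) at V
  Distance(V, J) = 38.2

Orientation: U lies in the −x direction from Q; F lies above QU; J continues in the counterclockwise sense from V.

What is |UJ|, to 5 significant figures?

46.532

Q is at the origin; QU is horizontal with |QU| = 24.8 and U on the −x side, so U = (-24.800, 0.0000). Tangency of A1 to QU means the radius FU is perpendicular to QU, so F = U + (0, 8.2) = (-24.800, 8.2000). On A1, U sits at bearing -90° from F; a 129° counterclockwise sweep puts V at bearing 39°, so V = F + 8.2·(cos 39°, sin 39°) = (-18.427, 13.360). The tangent condition forces FV to be normal to VJ, so VJ runs along (−sin 39°, cos 39°); with |VJ| = 38.2, J = (-42.467, 43.047). Then |UJ| = |J − U| = 46.532.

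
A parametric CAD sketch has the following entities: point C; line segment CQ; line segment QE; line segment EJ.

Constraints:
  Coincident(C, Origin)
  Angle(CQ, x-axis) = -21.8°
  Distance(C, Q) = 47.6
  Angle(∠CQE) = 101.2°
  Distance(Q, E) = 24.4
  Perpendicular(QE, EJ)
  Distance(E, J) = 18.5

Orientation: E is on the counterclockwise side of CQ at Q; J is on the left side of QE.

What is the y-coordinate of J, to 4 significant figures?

12.86

C is at the origin; CQ runs at -21.8° with length 47.6, so Q = 47.6·(cos -21.8°, sin -21.8°) = (44.20, -17.68). ∠CQE = 101.2°, so QE runs at -21.8° + (180° − 101.2°) = 57.00° from the x-axis; with |QE| = 24.4, E = Q + 24.4·(cos 57.00°, sin 57.00°) = (57.49, 2.786). QE ⟂ EJ; with |EJ| = 18.5 on the left of QE, J = E + 18.5·(-0.8387, 0.5446) = (41.97, 12.86). So J.y = 12.86.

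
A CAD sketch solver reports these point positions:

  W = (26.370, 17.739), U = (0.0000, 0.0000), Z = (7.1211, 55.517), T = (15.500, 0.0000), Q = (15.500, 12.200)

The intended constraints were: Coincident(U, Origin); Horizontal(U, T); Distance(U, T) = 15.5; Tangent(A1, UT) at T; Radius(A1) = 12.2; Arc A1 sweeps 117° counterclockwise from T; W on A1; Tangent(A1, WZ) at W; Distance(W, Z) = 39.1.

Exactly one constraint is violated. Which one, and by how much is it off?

Distance(W, Z) = 39.1 — off by 3.30.

U = (0.00, 0.00) ✓; U.y = 0.00, T.y = 0.00 ✓; |UT| = 15.50 ✓; ∠(QT, TU) = 90.00° ✓; |QT| = 12.20 ✓; bearing(Q→W) − bearing(Q→T) = 117.0° ✓; |QW| = 12.20 ✓; ∠(QW, WZ) = 90.00° ✓; |WZ| = 42.40 ✗.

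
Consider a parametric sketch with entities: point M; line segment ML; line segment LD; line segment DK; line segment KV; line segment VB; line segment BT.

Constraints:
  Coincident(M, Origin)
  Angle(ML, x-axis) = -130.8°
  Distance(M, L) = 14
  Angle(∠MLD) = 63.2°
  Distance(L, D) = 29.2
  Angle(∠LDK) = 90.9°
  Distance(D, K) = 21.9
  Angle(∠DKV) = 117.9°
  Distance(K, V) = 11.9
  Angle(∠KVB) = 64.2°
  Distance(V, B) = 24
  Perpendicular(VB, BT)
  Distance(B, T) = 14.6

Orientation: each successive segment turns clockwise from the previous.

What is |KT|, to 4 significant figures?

19.22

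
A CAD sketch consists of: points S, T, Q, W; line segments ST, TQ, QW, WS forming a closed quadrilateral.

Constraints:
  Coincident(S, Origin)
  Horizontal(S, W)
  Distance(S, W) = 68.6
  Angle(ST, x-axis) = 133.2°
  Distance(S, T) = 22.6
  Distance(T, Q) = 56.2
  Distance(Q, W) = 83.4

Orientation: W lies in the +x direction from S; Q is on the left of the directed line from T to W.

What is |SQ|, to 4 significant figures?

65.49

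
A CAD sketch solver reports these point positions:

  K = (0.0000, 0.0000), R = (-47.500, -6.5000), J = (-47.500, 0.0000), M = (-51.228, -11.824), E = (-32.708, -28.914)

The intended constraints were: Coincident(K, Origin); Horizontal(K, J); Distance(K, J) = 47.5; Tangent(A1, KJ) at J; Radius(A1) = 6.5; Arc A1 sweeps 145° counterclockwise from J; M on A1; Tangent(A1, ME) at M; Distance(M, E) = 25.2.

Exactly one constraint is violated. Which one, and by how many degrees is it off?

Tangent(A1, ME) at M — off by 7.70°.

K = (0.00, 0.00) ✓; K.y = 0.00, J.y = 0.00 ✓; |KJ| = 47.50 ✓; ∠(RJ, JK) = 90.00° ✓; |RJ| = 6.500 ✓; bearing(R→M) − bearing(R→J) = 145.0° ✓; |RM| = 6.499 ✓; ∠(RM, ME) = 97.70° ✗; |ME| = 25.20 ✓.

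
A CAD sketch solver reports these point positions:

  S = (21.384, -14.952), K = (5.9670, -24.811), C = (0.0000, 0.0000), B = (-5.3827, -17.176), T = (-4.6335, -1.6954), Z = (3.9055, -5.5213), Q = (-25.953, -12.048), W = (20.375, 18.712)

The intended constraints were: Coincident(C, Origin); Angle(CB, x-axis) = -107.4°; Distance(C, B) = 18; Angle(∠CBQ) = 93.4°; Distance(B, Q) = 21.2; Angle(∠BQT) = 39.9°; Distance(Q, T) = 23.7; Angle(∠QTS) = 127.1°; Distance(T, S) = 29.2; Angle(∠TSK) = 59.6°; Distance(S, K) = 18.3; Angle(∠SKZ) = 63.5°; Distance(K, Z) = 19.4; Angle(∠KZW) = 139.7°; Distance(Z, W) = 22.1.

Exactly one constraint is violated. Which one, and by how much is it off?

Distance(Z, W) = 22.1 — off by 7.20.

C = (0.00, 0.00) ✓; CB at -107.4° ✓; |CB| = 18.00 ✓; ∠CBQ = 93.40° ✓; |BQ| = 21.20 ✓; ∠BQT = 39.90° ✓; |QT| = 23.70 ✓; ∠QTS = 127.1° ✓; |TS| = 29.20 ✓; ∠TSK = 59.60° ✓; |SK| = 18.30 ✓; ∠SKZ = 63.50° ✓; |KZ| = 19.40 ✓; ∠KZW = 139.7° ✓; |ZW| = 29.30 ✗.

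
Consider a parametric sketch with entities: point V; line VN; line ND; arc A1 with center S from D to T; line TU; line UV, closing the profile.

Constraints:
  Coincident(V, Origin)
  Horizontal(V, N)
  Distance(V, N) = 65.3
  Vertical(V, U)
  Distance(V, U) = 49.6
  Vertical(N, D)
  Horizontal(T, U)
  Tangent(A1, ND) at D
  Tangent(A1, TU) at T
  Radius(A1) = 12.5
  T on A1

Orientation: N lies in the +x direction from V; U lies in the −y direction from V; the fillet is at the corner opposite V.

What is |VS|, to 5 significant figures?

64.531

V and U share the same x with |VU| = 49.6 and U on the −y side, so U = (0.0000, -49.600). The virtual corner opposite V is at (65.300, -49.600). The tangent condition forces SD to be normal to ND and the tangent condition forces ST to be normal to TU, with radius 12.5, so the center S sits 12.5 in from both sides at S = (52.800, -37.100). Then |VS| = |S − V| = 64.531.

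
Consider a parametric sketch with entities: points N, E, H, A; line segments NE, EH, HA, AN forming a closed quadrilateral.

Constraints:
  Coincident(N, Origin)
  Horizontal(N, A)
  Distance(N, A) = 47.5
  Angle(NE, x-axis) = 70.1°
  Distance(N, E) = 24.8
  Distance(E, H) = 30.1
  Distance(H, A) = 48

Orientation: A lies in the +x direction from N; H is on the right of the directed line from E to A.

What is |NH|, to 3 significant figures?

5.52

Checks: N.y = 0.00, A.y = 0.00 ✓; |EH| = 30.10 ✓; |HA| = 48.00 ✓.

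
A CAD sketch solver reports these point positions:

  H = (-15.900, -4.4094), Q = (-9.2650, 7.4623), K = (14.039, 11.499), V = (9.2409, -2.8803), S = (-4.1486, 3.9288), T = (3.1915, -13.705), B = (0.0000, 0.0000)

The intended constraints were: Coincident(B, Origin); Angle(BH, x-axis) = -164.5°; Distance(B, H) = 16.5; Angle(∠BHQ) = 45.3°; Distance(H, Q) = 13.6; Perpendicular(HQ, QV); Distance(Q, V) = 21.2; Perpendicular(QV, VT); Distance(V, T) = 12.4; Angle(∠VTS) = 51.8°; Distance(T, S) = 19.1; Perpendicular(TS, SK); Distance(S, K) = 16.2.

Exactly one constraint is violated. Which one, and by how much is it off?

Distance(S, K) = 16.2 — off by 3.50.

B = (0.00, 0.00) ✓; BH at -164.5° ✓; |BH| = 16.50 ✓; ∠BHQ = 45.30° ✓; |HQ| = 13.60 ✓; ∠(HQ, QV) = 90.00° ✓; |QV| = 21.20 ✓; ∠(QV, VT) = 90.00° ✓; |VT| = 12.40 ✓; ∠VTS = 51.80° ✓; |TS| = 19.10 ✓; ∠(TS, SK) = 90.00° ✓; |SK| = 19.70 ✗.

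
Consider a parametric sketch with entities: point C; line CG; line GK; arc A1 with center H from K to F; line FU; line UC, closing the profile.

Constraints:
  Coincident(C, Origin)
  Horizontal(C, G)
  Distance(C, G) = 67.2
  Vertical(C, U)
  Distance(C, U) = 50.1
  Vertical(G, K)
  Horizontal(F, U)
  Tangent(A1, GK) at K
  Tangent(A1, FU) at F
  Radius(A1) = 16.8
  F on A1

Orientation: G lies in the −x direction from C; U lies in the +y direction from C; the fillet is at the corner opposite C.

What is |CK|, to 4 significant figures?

75.00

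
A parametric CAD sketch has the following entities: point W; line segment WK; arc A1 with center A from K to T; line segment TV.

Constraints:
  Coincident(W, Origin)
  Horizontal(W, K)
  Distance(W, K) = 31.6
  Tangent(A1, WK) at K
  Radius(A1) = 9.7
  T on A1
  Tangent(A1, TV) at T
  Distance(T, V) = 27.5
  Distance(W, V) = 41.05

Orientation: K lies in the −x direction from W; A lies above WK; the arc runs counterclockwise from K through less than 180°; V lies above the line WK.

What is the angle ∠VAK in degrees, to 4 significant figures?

155.2°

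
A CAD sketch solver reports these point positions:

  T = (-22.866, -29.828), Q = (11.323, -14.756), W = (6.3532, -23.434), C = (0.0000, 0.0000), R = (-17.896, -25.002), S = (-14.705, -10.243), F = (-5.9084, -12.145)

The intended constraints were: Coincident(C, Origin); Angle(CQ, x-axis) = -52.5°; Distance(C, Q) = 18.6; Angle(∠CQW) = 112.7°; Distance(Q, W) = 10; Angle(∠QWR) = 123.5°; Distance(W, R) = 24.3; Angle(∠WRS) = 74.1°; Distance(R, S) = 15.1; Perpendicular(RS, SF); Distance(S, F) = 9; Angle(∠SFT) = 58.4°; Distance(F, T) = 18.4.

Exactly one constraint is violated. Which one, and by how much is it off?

Distance(F, T) = 18.4 — off by 6.10.

C = (0.00, 0.00) ✓; CQ at -52.50° ✓; |CQ| = 18.60 ✓; ∠CQW = 112.7° ✓; |QW| = 10.00 ✓; ∠QWR = 123.5° ✓; |WR| = 24.30 ✓; ∠WRS = 74.10° ✓; |RS| = 15.10 ✓; ∠(RS, SF) = 90.00° ✓; |SF| = 9.000 ✓; ∠SFT = 58.40° ✓; |FT| = 24.50 ✗.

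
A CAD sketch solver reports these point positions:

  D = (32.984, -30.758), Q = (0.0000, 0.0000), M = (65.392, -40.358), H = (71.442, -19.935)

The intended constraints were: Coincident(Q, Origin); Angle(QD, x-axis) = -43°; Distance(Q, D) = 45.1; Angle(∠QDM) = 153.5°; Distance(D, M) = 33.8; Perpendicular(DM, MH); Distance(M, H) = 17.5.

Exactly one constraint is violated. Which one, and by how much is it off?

Distance(M, H) = 17.5 — off by 3.80.

Q = (0.00, 0.00) ✓; QD at -43.00° ✓; |QD| = 45.10 ✓; ∠QDM = 153.5° ✓; |DM| = 33.80 ✓; ∠(DM, MH) = 90.00° ✓; |MH| = 21.30 ✗.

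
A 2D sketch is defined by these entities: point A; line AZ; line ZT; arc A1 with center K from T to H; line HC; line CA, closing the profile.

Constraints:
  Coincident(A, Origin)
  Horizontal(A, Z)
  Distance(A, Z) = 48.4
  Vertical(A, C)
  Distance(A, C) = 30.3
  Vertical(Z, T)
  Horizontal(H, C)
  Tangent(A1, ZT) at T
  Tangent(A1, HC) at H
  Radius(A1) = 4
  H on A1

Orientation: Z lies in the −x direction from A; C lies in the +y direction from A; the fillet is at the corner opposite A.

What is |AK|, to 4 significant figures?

51.60

A and C share the same x with |AC| = 30.3 and C on the +y side, so C = (0.000, 30.30). The virtual corner opposite A is at (-48.40, 30.30). The tangent condition forces KT to be normal to ZT and the tangent condition forces KH to be normal to HC, with radius 4.0, so the center K sits 4.0 in from both sides at K = (-44.40, 26.30). Then |AK| = |K − A| = 51.60.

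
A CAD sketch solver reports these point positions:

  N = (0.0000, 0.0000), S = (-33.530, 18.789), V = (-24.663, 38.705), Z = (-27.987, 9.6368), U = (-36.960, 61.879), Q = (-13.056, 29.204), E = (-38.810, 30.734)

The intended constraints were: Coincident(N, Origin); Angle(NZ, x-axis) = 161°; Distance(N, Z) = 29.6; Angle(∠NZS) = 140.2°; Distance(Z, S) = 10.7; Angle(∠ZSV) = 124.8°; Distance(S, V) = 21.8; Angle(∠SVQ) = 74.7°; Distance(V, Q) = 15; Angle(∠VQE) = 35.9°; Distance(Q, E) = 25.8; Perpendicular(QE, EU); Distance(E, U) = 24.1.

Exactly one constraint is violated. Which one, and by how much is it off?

Distance(E, U) = 24.1 — off by 7.10.

N = (0.00, 0.00) ✓; NZ at 161.0° ✓; |NZ| = 29.60 ✓; ∠NZS = 140.2° ✓; |ZS| = 10.70 ✓; ∠ZSV = 124.8° ✓; |SV| = 21.80 ✓; ∠SVQ = 74.70° ✓; |VQ| = 15.00 ✓; ∠VQE = 35.90° ✓; |QE| = 25.80 ✓; ∠(QE, EU) = 90.00° ✓; |EU| = 31.20 ✗.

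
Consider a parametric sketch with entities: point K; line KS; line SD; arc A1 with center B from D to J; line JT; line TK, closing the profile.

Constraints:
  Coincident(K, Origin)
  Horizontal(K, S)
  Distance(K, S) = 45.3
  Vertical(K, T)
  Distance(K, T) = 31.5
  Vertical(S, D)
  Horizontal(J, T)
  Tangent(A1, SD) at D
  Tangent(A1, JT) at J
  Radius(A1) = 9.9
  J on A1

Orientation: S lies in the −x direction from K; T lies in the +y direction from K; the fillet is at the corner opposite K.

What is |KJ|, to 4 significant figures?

47.39

The virtual corner opposite K is at (-45.30, 31.50). Since A1 is tangent to SD there, BD ⟂ SD and tangency of A1 to JT means the radius BJ is perpendicular to JT, with radius 9.9, so the center B sits 9.9 in from both sides at B = (-35.40, 21.60). That places the tangent points at D = (-45.30, 21.60) on SD and J = (-35.40, 31.50) on JT. Then |KJ| = |J − K| = 47.39.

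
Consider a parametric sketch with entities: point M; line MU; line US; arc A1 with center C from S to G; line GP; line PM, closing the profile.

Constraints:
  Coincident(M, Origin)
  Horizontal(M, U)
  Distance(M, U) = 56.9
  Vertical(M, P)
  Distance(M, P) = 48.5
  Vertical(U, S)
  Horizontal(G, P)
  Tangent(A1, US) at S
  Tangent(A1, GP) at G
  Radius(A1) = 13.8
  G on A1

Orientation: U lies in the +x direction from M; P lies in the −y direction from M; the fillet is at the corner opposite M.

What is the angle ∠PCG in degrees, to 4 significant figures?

72.25°

M is at the origin; M and U share the same y with |MU| = 56.9 and U on the +x side, so U = (56.90, 0.000). MP is vertical with |MP| = 48.5 and P on the −y side, so P = (0.000, -48.50). The virtual corner opposite M is at (56.90, -48.50). A1 meets US tangentially, so CS is at right angles to US and tangency of A1 to GP means the radius CG is perpendicular to GP, with radius 13.8, so the center C sits 13.8 in from both sides at C = (43.10, -34.70). That places the tangent points at S = (56.90, -34.70) on US and G = (43.10, -48.50) on GP. Then cos ∠PCG = CP·CG / (|CP||CG|), giving 72.25°.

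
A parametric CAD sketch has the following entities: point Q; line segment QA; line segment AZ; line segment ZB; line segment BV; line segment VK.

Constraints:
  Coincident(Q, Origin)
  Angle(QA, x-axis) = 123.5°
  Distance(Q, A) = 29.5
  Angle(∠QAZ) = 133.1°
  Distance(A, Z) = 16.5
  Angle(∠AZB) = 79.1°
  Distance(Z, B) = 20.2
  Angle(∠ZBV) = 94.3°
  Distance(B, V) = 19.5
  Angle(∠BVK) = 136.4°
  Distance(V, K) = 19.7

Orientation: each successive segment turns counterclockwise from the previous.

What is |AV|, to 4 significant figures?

18.82

Q is at the origin; QA runs at 123.5° with length 29.5, so A = (-16.28, 24.60). ∠QAZ = 133.1° gives AZ at 170.4° from the x-axis; with |AZ| = 16.5, Z = (-32.55, 27.35). ∠AZB = 79.1° gives ZB at -88.70° from the x-axis; with |ZB| = 20.2, B = (-32.09, 7.157). ∠ZBV = 94.3° gives BV at -3.000° from the x-axis; with |BV| = 19.5, V = (-12.62, 6.136). Then |AV| = |V − A| = 18.82.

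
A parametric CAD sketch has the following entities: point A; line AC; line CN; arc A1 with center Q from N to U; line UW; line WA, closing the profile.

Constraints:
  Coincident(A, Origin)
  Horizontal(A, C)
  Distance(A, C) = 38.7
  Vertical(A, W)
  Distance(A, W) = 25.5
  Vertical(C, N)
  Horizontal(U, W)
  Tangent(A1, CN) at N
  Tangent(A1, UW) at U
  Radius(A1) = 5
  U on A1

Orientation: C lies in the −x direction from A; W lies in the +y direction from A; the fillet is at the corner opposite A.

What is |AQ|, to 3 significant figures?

39.4

A is at the origin; AC is horizontal with |AC| = 38.7 and C on the −x side, so C = (-38.7, 0.00). A and W share the same x with |AW| = 25.5 and W on the +y side, so W = (0.00, 25.5). The virtual corner opposite A is at (-38.7, 25.5). Tangency of A1 to CN means the radius QN is perpendicular to CN and tangency of A1 to UW means the radius QU is perpendicular to UW, with radius 5.0, so the center Q sits 5.0 in from both sides at Q = (-33.7, 20.5). Then |AQ| = |Q − A| = 39.4.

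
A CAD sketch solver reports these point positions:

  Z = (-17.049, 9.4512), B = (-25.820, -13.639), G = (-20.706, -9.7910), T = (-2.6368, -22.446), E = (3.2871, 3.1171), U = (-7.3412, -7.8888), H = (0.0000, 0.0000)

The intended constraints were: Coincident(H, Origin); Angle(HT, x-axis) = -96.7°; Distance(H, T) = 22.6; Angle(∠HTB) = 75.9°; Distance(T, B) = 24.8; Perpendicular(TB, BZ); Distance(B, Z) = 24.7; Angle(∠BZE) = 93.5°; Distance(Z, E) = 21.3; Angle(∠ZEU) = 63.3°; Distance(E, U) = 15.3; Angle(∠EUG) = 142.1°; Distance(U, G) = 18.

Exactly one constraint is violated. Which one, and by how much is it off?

Distance(U, G) = 18 — off by 4.50.

H = (0.00, 0.00) ✓; HT at -96.70° ✓; |HT| = 22.60 ✓; ∠HTB = 75.90° ✓; |TB| = 24.80 ✓; ∠(TB, BZ) = 90.00° ✓; |BZ| = 24.70 ✓; ∠BZE = 93.50° ✓; |ZE| = 21.30 ✓; ∠ZEU = 63.30° ✓; |EU| = 15.30 ✓; ∠EUG = 142.1° ✓; |UG| = 13.50 ✗.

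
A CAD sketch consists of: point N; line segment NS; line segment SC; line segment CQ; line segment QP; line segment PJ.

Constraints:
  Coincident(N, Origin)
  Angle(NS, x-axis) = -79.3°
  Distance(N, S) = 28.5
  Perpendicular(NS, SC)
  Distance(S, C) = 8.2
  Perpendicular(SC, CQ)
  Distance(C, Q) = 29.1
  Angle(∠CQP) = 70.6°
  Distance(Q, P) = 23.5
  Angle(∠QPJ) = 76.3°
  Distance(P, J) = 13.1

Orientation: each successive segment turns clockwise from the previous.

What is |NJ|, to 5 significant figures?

19.414

N is at the origin; NS runs at -79.3° with length 28.5, so S = (5.2915, -28.004). The perpendicularity gives SC at right angles to NS, so SC runs at -169.30°; with |SC| = 8.2, C = (-2.7659, -29.527). SC is perpendicular to CQ, so CQ runs at 100.70°; with |CQ| = 29.1, Q = (-8.1688, -0.93290). ∠CQP = 70.6° gives QP at -8.7000° from the x-axis; with |QP| = 23.5, P = (15.061, -4.4875). ∠QPJ = 76.3° gives PJ at -112.40° from the x-axis; with |PJ| = 13.1, J = (10.069, -16.599). Then |NJ| = |J − N| = 19.414.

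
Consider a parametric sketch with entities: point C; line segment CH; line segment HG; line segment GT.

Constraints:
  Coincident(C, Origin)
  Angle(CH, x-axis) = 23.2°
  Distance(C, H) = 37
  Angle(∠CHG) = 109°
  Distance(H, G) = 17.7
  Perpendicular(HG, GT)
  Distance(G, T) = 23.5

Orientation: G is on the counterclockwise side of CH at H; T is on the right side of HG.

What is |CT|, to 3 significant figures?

65.6

∠CHG = 109.0°, so HG runs at 23.2° + (180° − 109.0°) = 94.2° from the x-axis; with |HG| = 17.7, G = H + 17.7·(cos 94.2°, sin 94.2°) = (32.7, 32.2). The perpendicularity gives GT at right angles to HG; with |GT| = 23.5 on the right of HG, T = G + 23.5·(0.997, 0.0732) = (56.1, 33.9). Then |CT| = |T − C| = 65.6.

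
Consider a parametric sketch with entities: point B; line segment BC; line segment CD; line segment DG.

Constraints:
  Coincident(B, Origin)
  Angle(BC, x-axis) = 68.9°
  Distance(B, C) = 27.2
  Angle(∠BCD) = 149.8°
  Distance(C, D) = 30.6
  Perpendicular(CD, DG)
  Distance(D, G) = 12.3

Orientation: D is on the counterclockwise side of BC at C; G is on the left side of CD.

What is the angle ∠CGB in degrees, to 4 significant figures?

23.36°

B is at the origin; BC runs at 68.9° with length 27.2, so C = 27.2·(cos 68.9°, sin 68.9°) = (9.792, 25.38). ∠BCD = 149.8°, so CD runs at 68.9° + (180° − 149.8°) = 99.10° from the x-axis; with |CD| = 30.6, D = C + 30.6·(cos 99.10°, sin 99.10°) = (4.952, 55.59). CD is perpendicular to DG; with |DG| = 12.3 on the left of CD, G = D + 12.3·(-0.9874, -0.1582) = (-7.193, 53.65). Then cos ∠CGB = GC·GB / (|GC||GB|), giving 23.36°.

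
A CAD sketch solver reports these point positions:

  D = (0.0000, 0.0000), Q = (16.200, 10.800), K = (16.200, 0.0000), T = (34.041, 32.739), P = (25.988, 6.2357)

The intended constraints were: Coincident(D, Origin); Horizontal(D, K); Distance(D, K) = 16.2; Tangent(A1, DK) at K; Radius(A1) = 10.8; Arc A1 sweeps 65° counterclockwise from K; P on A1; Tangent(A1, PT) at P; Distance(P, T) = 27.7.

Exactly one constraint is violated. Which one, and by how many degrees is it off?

Tangent(A1, PT) at P — off by 8.10°.

D = (0.00, 0.00) ✓; D.y = 0.00, K.y = 0.00 ✓; |DK| = 16.20 ✓; ∠(QK, KD) = 90.00° ✓; |QK| = 10.80 ✓; bearing(Q→P) − bearing(Q→K) = 65.00° ✓; |QP| = 10.80 ✓; ∠(QP, PT) = 81.90° ✗; |PT| = 27.70 ✓.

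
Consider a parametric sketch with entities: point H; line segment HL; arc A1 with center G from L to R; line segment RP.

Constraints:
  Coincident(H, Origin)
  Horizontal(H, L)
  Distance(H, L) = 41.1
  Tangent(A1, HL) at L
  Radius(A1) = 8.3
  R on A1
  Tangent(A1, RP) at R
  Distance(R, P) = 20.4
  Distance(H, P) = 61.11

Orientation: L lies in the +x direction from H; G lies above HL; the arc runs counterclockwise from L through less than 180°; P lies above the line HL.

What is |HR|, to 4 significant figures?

49.18

H is at the origin; H and L share the same y with |HL| = 41.1 and L on the +x side, so L = (41.10, 0.000). A1 meets HL tangentially, so GL is at right angles to HL, so G = L + (0, 8.3) = (41.10, 8.300). Since GR ⟂ RP (tangency), |GP| = √(8.3² + 20.4²) = 22.02 regardless of where R sits on A1. So P lies on both circle(H, 61.11) and circle(G, 22.02); the above-HL intersection is P = (55.96, 24.56). R is the foot of the tangent from P: R = (48.88, 5.422).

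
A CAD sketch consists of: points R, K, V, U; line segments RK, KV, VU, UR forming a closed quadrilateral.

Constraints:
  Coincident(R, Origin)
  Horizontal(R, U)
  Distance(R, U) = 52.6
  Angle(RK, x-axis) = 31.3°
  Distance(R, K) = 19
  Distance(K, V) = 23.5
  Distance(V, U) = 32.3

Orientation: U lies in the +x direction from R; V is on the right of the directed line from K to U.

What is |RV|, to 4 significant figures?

26.16

Checks: |KV| = 23.50 ✓; |VU| = 32.30 ✓.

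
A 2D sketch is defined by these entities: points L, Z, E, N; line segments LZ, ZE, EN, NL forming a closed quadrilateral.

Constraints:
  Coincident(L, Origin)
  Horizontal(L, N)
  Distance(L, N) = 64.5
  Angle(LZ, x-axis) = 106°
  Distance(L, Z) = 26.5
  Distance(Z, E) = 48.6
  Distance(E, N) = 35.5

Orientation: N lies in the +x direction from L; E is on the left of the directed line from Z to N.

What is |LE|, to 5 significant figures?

49.240

Checks: |ZE| = 48.60 ✓; |EN| = 35.50 ✓.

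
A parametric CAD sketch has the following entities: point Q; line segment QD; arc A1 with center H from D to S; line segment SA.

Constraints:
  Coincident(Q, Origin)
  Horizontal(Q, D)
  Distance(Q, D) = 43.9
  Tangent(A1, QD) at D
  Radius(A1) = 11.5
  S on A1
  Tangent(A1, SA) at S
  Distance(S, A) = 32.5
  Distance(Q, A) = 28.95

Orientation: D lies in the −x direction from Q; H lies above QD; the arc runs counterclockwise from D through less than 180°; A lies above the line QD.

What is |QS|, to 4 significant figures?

36.00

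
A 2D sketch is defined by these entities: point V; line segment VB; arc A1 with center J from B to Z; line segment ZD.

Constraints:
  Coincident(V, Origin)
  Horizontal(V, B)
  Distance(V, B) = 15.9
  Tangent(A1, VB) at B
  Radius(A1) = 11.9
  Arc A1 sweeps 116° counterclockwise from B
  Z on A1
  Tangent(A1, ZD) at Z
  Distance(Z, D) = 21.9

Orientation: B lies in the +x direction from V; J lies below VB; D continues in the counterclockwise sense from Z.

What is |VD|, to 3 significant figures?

39.7

On A1, B sits at bearing 90° from J; a 116° counterclockwise sweep puts Z at bearing 206°, so Z = J + 11.9·(cos 206°, sin 206°) = (5.20, -17.1). The tangent condition forces JZ to be normal to ZD, so ZD runs along (−sin 206°, cos 206°); with |ZD| = 21.9, D = (14.8, -36.8). Then |VD| = |D − V| = 39.7.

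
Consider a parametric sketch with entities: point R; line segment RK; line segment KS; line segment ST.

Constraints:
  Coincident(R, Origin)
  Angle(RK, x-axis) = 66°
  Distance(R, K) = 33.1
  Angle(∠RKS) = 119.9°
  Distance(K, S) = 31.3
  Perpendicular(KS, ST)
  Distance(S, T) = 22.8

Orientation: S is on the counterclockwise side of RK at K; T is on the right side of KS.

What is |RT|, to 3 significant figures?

70.3

∠RKS = 119.9°, so KS runs at 66.0° + (180° − 119.9°) = 126° from the x-axis; with |KS| = 31.3, S = K + 31.3·(cos 126°, sin 126°) = (-4.98, 55.5). KS is perpendicular to ST; with |ST| = 22.8 on the right of KS, T = S + 22.8·(0.808, 0.589) = (13.4, 69.0). Then |RT| = |T − R| = 70.3.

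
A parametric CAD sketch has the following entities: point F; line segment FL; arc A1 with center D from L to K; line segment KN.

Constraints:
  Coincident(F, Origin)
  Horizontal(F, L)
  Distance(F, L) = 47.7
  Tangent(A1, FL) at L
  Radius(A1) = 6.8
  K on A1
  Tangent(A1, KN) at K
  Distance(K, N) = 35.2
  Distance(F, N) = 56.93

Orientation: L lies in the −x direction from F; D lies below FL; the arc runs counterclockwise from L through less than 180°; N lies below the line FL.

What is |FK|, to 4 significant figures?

54.72

F is at the origin; F and L share the same y with |FL| = 47.7 and L on the −x side, so L = (-47.70, 0.000). The tangent condition forces DL to be normal to FL, so D = L + (0, -6.8) = (-47.70, -6.800). Since DK ⟂ KN (tangency), |DN| = √(6.8² + 35.2²) = 35.85 regardless of where K sits on A1. So N lies on both circle(F, 56.93) and circle(D, 35.85); the below-FL intersection is N = (-38.91, -41.56). K is the foot of the tangent from N: K = (-53.86, -9.687).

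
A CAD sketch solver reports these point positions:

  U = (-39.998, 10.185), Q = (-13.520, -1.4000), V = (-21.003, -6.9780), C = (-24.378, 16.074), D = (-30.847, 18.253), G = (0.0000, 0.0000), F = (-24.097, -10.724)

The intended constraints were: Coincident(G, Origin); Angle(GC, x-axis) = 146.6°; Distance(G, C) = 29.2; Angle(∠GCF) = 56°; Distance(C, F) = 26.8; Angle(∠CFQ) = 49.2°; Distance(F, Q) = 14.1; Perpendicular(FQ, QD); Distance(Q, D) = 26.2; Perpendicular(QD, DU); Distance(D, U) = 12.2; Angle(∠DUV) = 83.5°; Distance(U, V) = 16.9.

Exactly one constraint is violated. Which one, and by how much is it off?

Distance(U, V) = 16.9 — off by 8.70.

G = (0.00, 0.00) ✓; GC at 146.6° ✓; |GC| = 29.20 ✓; ∠GCF = 56.00° ✓; |CF| = 26.80 ✓; ∠CFQ = 49.20° ✓; |FQ| = 14.10 ✓; ∠(FQ, QD) = 90.00° ✓; |QD| = 26.20 ✓; ∠(QD, DU) = 90.00° ✓; |DU| = 12.20 ✓; ∠DUV = 83.50° ✓; |UV| = 25.60 ✗.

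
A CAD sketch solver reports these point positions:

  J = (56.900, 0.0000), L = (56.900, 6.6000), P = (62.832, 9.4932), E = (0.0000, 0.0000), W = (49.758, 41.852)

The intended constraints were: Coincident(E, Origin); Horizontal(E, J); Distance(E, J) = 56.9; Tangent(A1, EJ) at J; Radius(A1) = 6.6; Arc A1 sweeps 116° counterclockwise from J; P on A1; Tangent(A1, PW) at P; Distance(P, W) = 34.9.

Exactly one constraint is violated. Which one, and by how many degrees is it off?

Tangent(A1, PW) at P — off by 4.00°.

E = (0.00, 0.00) ✓; E.y = 0.00, J.y = 0.00 ✓; |EJ| = 56.90 ✓; ∠(LJ, JE) = 90.00° ✓; |LJ| = 6.600 ✓; bearing(L→P) − bearing(L→J) = 116.0° ✓; |LP| = 6.600 ✓; ∠(LP, PW) = 94.00° ✗; |PW| = 34.90 ✓.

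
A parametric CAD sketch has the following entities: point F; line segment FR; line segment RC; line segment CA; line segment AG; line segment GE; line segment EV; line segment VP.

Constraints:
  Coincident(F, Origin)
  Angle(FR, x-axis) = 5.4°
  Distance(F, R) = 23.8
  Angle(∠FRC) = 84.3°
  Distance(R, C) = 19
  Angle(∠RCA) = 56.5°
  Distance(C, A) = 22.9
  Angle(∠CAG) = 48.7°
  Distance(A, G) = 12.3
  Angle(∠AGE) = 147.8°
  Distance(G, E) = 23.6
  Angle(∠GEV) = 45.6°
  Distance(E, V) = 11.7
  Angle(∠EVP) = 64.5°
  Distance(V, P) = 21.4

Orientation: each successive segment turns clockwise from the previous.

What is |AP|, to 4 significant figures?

25.99

F is at the origin; FR runs at 5.4° with length 23.8, so R = (23.69, 2.240). ∠FRC = 84.3° gives RC at -90.30° from the x-axis; with |RC| = 19.0, C = (23.59, -16.76). ∠RCA = 56.5° gives CA at 146.2° from the x-axis; with |CA| = 22.9, A = (4.565, -4.021). ∠CAG = 48.7° gives AG at 14.90° from the x-axis; with |AG| = 12.3, G = (16.45, -0.8581). ∠AGE = 147.8° gives GE at -17.30° from the x-axis; with |GE| = 23.6, E = (38.98, -7.876). ∠GEV = 45.6° gives EV at -151.7° from the x-axis; with |EV| = 11.7, V = (28.68, -13.42). ∠EVP = 64.5° gives VP at 92.80° from the x-axis; with |VP| = 21.4, P = (27.64, 7.952). Then |AP| = |P − A| = 25.99.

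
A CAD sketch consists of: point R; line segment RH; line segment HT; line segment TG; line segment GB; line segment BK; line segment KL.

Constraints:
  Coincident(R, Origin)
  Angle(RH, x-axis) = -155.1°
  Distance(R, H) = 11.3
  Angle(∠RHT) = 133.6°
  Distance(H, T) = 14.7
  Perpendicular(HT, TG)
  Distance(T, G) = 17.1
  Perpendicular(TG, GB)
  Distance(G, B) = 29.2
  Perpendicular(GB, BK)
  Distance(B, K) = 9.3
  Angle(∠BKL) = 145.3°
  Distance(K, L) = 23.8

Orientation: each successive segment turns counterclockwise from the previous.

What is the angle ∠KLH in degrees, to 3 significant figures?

39.3°

R is at the origin; RH runs at -155.1° with length 11.3, so H = (-10.2, -4.76). ∠RHT = 133.6° gives HT at -109° from the x-axis; with |HT| = 14.7, T = (-15.0, -18.7). HT is perpendicular to TG, so TG runs at -18.7°; with |TG| = 17.1, G = (1.23, -24.2). TG is perpendicular to GB, so GB runs at 71.3°; with |GB| = 29.2, B = (10.6, 3.49). The perpendicularity gives BK at right angles to GB, so BK runs at 161°; with |BK| = 9.3, K = (1.79, 6.48). ∠BKL = 145.3° gives KL at -164° from the x-axis; with |KL| = 23.8, L = (-21.1, -0.0841). Then cos ∠KLH = LK·LH / (|LK||LH|), giving 39.3°.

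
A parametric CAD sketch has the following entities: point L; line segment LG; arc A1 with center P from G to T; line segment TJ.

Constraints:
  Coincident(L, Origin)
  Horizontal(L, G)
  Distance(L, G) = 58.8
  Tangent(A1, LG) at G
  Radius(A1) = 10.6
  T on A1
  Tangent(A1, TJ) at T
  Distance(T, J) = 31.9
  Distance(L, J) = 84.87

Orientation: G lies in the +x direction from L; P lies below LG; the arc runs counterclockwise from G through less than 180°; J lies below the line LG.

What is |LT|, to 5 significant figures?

54.690

Checks: ∠(PG, GL) = 90.00° ✓; |PT| = 10.60 ✓; ∠(PT, TJ) = 90.00° ✓; |TJ| = 31.90 ✓; |LJ| = 84.87 ✓.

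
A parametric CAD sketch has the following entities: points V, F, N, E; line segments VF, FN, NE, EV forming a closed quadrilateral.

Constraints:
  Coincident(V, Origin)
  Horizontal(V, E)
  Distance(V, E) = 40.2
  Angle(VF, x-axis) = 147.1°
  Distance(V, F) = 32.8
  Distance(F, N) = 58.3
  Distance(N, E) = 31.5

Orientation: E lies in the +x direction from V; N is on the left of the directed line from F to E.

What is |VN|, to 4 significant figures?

41.86

V is at the origin; VE is horizontal with |VE| = 40.2 and E in +x, so E = (40.2, 0). VF runs at 147.1° with |VF| = 32.8, so F = (-27.54, 17.82). N is determined by |FN| = 58.3 and |NE| = 31.5 together: it lies at the intersection of circle(F, 58.3) and circle(E, 31.5). With |FE| = 70.04, the foot of the radical line on FE is 52.20 from F and the perpendicular offset is √(58.3² − 52.20²) = 25.96. Taking the left-of-FE solution: N = (29.55, 29.64).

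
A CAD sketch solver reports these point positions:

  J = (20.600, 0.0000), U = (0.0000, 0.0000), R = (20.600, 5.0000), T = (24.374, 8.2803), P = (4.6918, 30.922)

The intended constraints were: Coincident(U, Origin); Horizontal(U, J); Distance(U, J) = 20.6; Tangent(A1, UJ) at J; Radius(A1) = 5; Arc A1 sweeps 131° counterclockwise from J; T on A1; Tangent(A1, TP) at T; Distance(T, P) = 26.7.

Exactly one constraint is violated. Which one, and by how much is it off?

Distance(T, P) = 26.7 — off by 3.30.

U = (0.00, 0.00) ✓; U.y = 0.00, J.y = 0.00 ✓; |UJ| = 20.60 ✓; ∠(RJ, JU) = 90.00° ✓; |RJ| = 5.000 ✓; bearing(R→T) − bearing(R→J) = 131.0° ✓; |RT| = 5.000 ✓; ∠(RT, TP) = 90.00° ✓; |TP| = 30.00 ✗.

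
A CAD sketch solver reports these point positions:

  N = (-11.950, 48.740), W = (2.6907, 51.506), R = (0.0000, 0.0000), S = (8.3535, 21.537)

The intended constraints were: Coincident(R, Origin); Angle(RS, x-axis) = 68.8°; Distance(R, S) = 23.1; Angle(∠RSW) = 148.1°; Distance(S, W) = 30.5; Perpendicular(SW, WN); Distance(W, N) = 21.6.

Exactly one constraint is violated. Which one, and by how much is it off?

Distance(W, N) = 21.6 — off by 6.70.

R = (0.00, 0.00) ✓; RS at 68.80° ✓; |RS| = 23.10 ✓; ∠RSW = 148.1° ✓; |SW| = 30.50 ✓; ∠(SW, WN) = 90.00° ✓; |WN| = 14.90 ✗.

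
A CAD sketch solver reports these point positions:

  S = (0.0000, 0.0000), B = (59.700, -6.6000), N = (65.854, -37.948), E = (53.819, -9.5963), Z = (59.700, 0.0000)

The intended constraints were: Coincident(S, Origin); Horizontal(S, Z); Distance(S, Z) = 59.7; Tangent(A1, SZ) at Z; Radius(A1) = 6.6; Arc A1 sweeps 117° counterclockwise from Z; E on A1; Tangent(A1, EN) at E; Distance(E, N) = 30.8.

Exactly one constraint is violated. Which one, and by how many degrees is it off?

Tangent(A1, EN) at E — off by 4.00°.

S = (0.00, 0.00) ✓; S.y = 0.00, Z.y = 0.00 ✓; |SZ| = 59.70 ✓; ∠(BZ, ZS) = 90.00° ✓; |BZ| = 6.600 ✓; bearing(B→E) − bearing(B→Z) = 117.0° ✓; |BE| = 6.600 ✓; ∠(BE, EN) = 94.00° ✗; |EN| = 30.80 ✓.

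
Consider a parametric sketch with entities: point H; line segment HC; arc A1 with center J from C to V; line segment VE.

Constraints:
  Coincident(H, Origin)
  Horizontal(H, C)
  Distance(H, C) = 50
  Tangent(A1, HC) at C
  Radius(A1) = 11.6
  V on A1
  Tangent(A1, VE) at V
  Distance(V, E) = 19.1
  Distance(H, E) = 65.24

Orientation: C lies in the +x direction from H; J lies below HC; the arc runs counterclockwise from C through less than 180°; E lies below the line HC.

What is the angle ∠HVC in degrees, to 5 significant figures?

85.703°

H is at the origin; H and C share the same y with |HC| = 50.0 and C on the +x side, so C = (50.000, 0.0000). The tangent condition forces JC to be normal to HC, so J = C + (0, -11.6) = (50.000, -11.600). Since JV ⟂ VE (tangency), |JE| = √(11.6² + 19.1²) = 22.347 regardless of where V sits on A1. So E lies on both circle(H, 65.24) and circle(J, 22.347); the below-HC intersection is E = (56.245, -33.056). V is the foot of the tangent from E: V = (42.163, -20.153).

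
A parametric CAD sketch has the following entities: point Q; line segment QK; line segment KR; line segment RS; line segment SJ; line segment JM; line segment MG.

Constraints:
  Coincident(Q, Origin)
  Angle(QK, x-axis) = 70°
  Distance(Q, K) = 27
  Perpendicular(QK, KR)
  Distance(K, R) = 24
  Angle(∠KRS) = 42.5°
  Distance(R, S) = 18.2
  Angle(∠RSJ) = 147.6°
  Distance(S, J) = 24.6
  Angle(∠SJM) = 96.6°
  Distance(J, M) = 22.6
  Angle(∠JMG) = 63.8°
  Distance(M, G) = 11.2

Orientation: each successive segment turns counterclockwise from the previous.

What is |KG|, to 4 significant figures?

9.628

∠SJM = 96.6° gives JM at 53.30° from the x-axis; with |JM| = 22.6, M = (29.87, 23.22). ∠JMG = 63.8° gives MG at 169.5° from the x-axis; with |MG| = 11.2, G = (18.86, 25.26). Then |KG| = |G − K| = 9.628.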